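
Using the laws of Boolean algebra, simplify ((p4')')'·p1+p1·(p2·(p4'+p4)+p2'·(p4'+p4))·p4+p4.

((p4')')'·p1+p1·(p2·(p4'+p4)+p2'·(p4'+p4))·p4+p4
= ((p4')')'·p1+p1·(p4'+p4)·p4+p4   (distribution)
= ((p4')')'·p1+p1·p4+p4   (complement / identity)
= p4'·p1+p1·p4+p4   (double negation)
= p1+p4   (distribution)

p1+p4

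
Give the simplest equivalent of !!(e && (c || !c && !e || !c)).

e

!!(e && (c || !c && !e || !c))
= !!(e && (c || !c))
= !!e
= e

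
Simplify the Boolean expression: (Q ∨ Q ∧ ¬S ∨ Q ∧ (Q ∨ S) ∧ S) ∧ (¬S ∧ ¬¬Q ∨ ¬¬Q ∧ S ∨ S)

(Q ∨ Q ∧ ¬S ∨ Q ∧ (Q ∨ S) ∧ S) ∧ (¬S ∧ ¬¬Q ∨ ¬¬Q ∧ S ∨ S)
= (Q ∨ Q ∧ ¬S ∨ Q ∧ (Q ∨ S) ∧ S) ∧ (¬¬Q ∨ S)   [distribution]
= (Q ∨ Q ∧ ¬S ∨ Q ∧ S) ∧ (¬¬Q ∨ S)   [absorption]
= (Q ∨ Q) ∧ (¬¬Q ∨ S)   [distribution]
= (Q ∨ Q) ∧ (Q ∨ S)   [double negation]
= Q ∧ S ∨ Q   [distribution]
= Q   [absorption]

Q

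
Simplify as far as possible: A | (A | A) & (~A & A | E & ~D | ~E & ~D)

A

A | (A | A) & (~A & A | E & ~D | ~E & ~D)
= A | (A | A) & (E & ~D | ~E & ~D)   [complement / identity]
= A | A & (E & ~D | ~E & ~D)   [idempotence]
= A | A & ~D   [distribution]
= A   [absorption]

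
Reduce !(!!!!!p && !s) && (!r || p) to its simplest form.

s && !r || p

!(!!!!!p && !s) && (!r || p)
= (!!!!p || s) && (!r || p)   — De Morgan
= (!!p || s) && (!r || p)   — double negation
= (p || s) && (!r || p)   — double negation
= s && !r || p   — distribution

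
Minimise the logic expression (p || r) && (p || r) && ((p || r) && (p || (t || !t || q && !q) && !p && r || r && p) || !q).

(p || r) && (p || r) && ((p || r) && (p || (t || !t || q && !q) && !p && r || r && p) || !q)
= (p || r) && (p || r) && ((p || r) && (p || (t || !t) && !p && r || r && p) || !q)   [complement / identity]
= (p || r) && (p || r) && ((p || r) && (p || !p && r || r && p) || !q)   [complement / identity]
= (p || r) && (p || r) && ((p || r) && (p || r) || !q)   [distribution]
= (p || r) && (p || r)   [absorption]
= p || r   [idempotence]

p || r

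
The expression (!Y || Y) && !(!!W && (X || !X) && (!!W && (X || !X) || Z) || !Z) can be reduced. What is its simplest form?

(!Y || Y) && !(!!W && (X || !X) && (!!W && (X || !X) || Z) || !Z)
= (!Y || Y) && !(!!W && (X || !X) || !Z)
= !(!!W && (X || !X) || !Z)
= !(!!W || !Z)
= !W && Z

!W && Z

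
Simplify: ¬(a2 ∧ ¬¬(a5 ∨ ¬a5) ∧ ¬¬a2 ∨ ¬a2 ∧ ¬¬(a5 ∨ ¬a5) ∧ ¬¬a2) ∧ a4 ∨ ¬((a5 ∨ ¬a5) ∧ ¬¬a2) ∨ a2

¬(a2 ∧ ¬¬(a5 ∨ ¬a5) ∧ ¬¬a2 ∨ ¬a2 ∧ ¬¬(a5 ∨ ¬a5) ∧ ¬¬a2) ∧ a4 ∨ ¬((a5 ∨ ¬a5) ∧ ¬¬a2) ∨ a2
= ¬(¬¬(a5 ∨ ¬a5) ∧ ¬¬a2) ∧ a4 ∨ ¬((a5 ∨ ¬a5) ∧ ¬¬a2) ∨ a2   (distribution)
= ¬((a5 ∨ ¬a5) ∧ ¬¬a2) ∧ a4 ∨ ¬((a5 ∨ ¬a5) ∧ ¬¬a2) ∨ a2   (double negation)
= ¬((a5 ∨ ¬a5) ∧ ¬¬a2) ∨ a2   (absorption)
= ¬((a5 ∨ ¬a5) ∧ a2) ∨ a2   (double negation)
= ¬a2 ∨ a2   (complement / identity)
= True   (complement)

True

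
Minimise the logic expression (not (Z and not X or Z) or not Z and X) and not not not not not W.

not Z and not W

(not (Z and not X or Z) or not Z and X) and not not not not not W
= (not Z or not Z and X) and not not not not not W   [absorption]
= (not Z or not Z and X) and not not not W   [double negation]
= (not Z or not Z and X) and not W   [double negation]
= not Z and not W   [absorption]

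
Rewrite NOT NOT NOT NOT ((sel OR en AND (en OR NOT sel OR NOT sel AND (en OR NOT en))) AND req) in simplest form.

(sel OR en) AND req

NOT NOT NOT NOT ((sel OR en AND (en OR NOT sel OR NOT sel AND (en OR NOT en))) AND req)
= NOT NOT ((sel OR en AND (en OR NOT sel OR NOT sel AND (en OR NOT en))) AND req)
= NOT NOT ((sel OR en AND (en OR NOT sel OR NOT sel)) AND req)
= (sel OR en AND (en OR NOT sel OR NOT sel)) AND req
= (sel OR en AND (en OR NOT sel)) AND req
= (sel OR en) AND req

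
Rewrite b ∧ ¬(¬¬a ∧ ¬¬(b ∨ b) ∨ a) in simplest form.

b ∧ ¬a

b ∧ ¬(¬¬a ∧ ¬¬(b ∨ b) ∨ a)
= b ∧ ¬(¬¬a ∧ ¬¬b ∨ a)   (idempotence)
= b ∧ ¬(a ∧ ¬¬b ∨ a)   (double negation)
= b ∧ ¬(a ∧ b ∨ a)   (double negation)
= b ∧ ¬a   (absorption)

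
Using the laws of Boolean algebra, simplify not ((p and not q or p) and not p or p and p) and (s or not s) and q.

not ((p and not q or p) and not p or p and p) and (s or not s) and q
= not (p and not p or p and p) and (s or not s) and q   — absorption
= not (p and not p or p and p) and q   — complement / identity
= not p and q   — distribution

not p and q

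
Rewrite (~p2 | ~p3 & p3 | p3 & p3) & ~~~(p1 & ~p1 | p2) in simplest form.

(~p2 | ~p3 & p3 | p3 & p3) & ~~~(p1 & ~p1 | p2)
= (~p2 | ~p3 & p3 | p3 & p3) & ~(p1 & ~p1 | p2)
= (~p2 | ~p3 & p3 | p3 & p3) & ~p2
= (~p2 | p3) & ~p2
= ~p2

~p2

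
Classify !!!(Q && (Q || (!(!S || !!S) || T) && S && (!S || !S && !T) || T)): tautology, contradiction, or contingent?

!!!(Q && (Q || (!(!S || !!S) || T) && S && (!S || !S && !T) || T))
= !!!(Q && (Q || (!(!S || !!S) || T) && S && !S || T))   [absorption]
= !!!(Q && (Q || (S && !S || T) && S && !S || T))   [De Morgan]
= !!!(Q && (Q || S && !S || T))   [absorption]
= !!!(Q && (Q || T))   [complement / identity]
= !!!Q   [absorption]
= !Q   [double negation]
This depends on Q, so it is not a constant.

contingent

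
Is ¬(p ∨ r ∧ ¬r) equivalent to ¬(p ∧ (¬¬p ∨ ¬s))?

E1: ¬(p ∨ r ∧ ¬r)
    = ¬p   [complement / identity]
E2: ¬(p ∧ (¬¬p ∨ ¬s))
    = ¬(p ∧ (p ∨ ¬s))   [double negation]
    = ¬p   [absorption]
Both reduce to ¬p, so they are equivalent.

Yes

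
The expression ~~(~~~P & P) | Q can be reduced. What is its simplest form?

Q

~~(~~~P & P) | Q
= ~~~P & P | Q   (double negation)
= ~P & P | Q   (double negation)
= Q   (complement / identity)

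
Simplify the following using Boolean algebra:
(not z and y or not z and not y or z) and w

w

(not z and y or not z and not y or z) and w
= (not z or z) and w
= w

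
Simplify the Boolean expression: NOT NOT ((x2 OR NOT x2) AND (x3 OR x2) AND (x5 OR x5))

NOT NOT ((x2 OR NOT x2) AND (x3 OR x2) AND (x5 OR x5))
= NOT NOT ((x3 OR x2) AND (x5 OR x5))
= (x3 OR x2) AND (x5 OR x5)
= (x3 OR x2) AND x5

(x3 OR x2) AND x5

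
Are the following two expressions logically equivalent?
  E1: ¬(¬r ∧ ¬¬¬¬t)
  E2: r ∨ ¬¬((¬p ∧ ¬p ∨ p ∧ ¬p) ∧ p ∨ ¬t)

Yes

E1: ¬(¬r ∧ ¬¬¬¬t)
    = ¬(¬r ∧ ¬¬t)   (double negation)
    = r ∨ ¬t   (De Morgan)
E2: r ∨ ¬¬((¬p ∧ ¬p ∨ p ∧ ¬p) ∧ p ∨ ¬t)
    = r ∨ ¬¬(¬p ∧ p ∨ ¬t)   (distribution)
    = r ∨ ¬¬¬t   (complement / identity)
    = r ∨ ¬t   (double negation)
Both reduce to r ∨ ¬t, so they are equivalent.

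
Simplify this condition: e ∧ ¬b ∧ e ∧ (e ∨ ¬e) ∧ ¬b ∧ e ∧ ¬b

e ∧ ¬b

e ∧ ¬b ∧ e ∧ (e ∨ ¬e) ∧ ¬b ∧ e ∧ ¬b
= e ∧ ¬b ∧ e ∧ ¬b ∧ e ∧ ¬b   — complement / identity
= e ∧ ¬b ∧ e ∧ ¬b   — idempotence
= e ∧ ¬b   — idempotence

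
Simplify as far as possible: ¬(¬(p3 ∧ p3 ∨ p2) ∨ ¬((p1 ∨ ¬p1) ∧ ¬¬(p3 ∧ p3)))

¬(¬(p3 ∧ p3 ∨ p2) ∨ ¬((p1 ∨ ¬p1) ∧ ¬¬(p3 ∧ p3)))
= (p3 ∧ p3 ∨ p2) ∧ (p1 ∨ ¬p1) ∧ ¬¬(p3 ∧ p3)   — De Morgan
= (p3 ∧ p3 ∨ p2) ∧ (p1 ∨ ¬p1) ∧ p3 ∧ p3   — double negation
= (p3 ∧ p3 ∨ p2) ∧ p3 ∧ p3   — complement / identity
= p3 ∧ p3   — absorption
= p3   — idempotence

p3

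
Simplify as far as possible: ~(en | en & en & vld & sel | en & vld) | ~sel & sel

~(en | en & en & vld & sel | en & vld) | ~sel & sel
= ~(en | en & vld & sel | en & vld) | ~sel & sel   (idempotence)
= ~(en | en & vld) | ~sel & sel   (absorption)
= ~(en | en & vld)   (complement / identity)
= ~en   (absorption)

~en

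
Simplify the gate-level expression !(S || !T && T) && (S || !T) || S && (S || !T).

!(S || !T && T) && (S || !T) || S && (S || !T)
= !S && (S || !T) || S && (S || !T)
= S || !T

S || !T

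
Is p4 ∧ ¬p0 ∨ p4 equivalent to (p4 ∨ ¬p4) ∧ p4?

E1: p4 ∧ ¬p0 ∨ p4
    = p4   [absorption]
E2: (p4 ∨ ¬p4) ∧ p4
    = p4   [complement / identity]
Both reduce to p4, so they are equivalent.

Yes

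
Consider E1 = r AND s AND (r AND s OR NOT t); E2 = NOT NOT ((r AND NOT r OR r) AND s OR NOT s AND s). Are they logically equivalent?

E1: r AND s AND (r AND s OR NOT t)
    = r AND s   — absorption
E2: NOT NOT ((r AND NOT r OR r) AND s OR NOT s AND s)
    = NOT NOT (r AND s OR NOT s AND s)   — complement / identity
    = NOT NOT (r AND s)   — complement / identity
    = r AND s   — double negation
Both reduce to r AND s, so they are equivalent.

Yes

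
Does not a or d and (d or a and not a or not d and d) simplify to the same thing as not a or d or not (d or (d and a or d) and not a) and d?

E1: not a or d and (d or a and not a or not d and d)
    = not a or d and (d or not d and d)
    = not a or d and d
    = not a or d
E2: not a or d or not (d or (d and a or d) and not a) and d
    = not a or d or not (d or d and not a) and d
    = not a or d or not d and d
    = not a or d
Both reduce to not a or d, so they are equivalent.

Yes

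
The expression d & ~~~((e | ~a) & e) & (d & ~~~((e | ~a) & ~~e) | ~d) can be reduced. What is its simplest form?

d & ~e

d & ~~~((e | ~a) & e) & (d & ~~~((e | ~a) & ~~e) | ~d)
= d & ~~~((e | ~a) & e) & (d & ~~~((e | ~a) & e) | ~d)   [double negation]
= d & ~~~((e | ~a) & e)   [absorption]
= d & ~~~e   [absorption]
= d & ~e   [double negation]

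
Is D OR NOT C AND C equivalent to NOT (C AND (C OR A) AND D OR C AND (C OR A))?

E1: D OR NOT C AND C
    = D   (complement / identity)
E2: NOT (C AND (C OR A) AND D OR C AND (C OR A))
    = NOT (C AND (C OR A))   (absorption)
    = NOT C   (absorption)
These differ: at A=0, C=0, D=0, E1 = 0 but E2 = 1.

No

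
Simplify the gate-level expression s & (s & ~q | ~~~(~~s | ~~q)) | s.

s

s & (s & ~q | ~~~(~~s | ~~q)) | s
= s & (s & ~q | ~(~~s | ~~q)) | s
= s & (s & ~q | ~s & ~q) | s
= s & ~q | s
= s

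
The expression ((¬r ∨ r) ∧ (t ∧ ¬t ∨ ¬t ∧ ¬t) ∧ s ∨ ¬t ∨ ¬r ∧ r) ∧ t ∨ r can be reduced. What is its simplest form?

((¬r ∨ r) ∧ (t ∧ ¬t ∨ ¬t ∧ ¬t) ∧ s ∨ ¬t ∨ ¬r ∧ r) ∧ t ∨ r
= ((¬r ∨ r) ∧ (t ∧ ¬t ∨ ¬t ∧ ¬t) ∧ s ∨ ¬t) ∧ t ∨ r   (complement / identity)
= ((¬r ∨ r) ∧ ¬t ∧ s ∨ ¬t) ∧ t ∨ r   (distribution)
= (¬t ∧ s ∨ ¬t) ∧ t ∨ r   (complement / identity)
= ¬t ∧ t ∨ r   (absorption)
= r   (complement / identity)

r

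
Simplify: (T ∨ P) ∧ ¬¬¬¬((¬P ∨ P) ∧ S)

(T ∨ P) ∧ ¬¬¬¬((¬P ∨ P) ∧ S)
= (T ∨ P) ∧ ¬¬((¬P ∨ P) ∧ S)   [double negation]
= (T ∨ P) ∧ (¬P ∨ P) ∧ S   [double negation]
= (T ∨ P) ∧ S   [complement / identity]

(T ∨ P) ∧ S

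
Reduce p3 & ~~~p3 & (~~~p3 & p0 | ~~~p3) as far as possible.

p3 & ~~~p3 & (~~~p3 & p0 | ~~~p3)
= p3 & ~~~p3 & ~~~p3   — absorption
= p3 & ~~~p3 & ~p3   — double negation
= p3 & ~p3 & ~p3   — double negation
= p3 & ~p3   — idempotence
= 0   — complement

0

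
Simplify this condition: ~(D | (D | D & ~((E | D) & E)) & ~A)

~(D | (D | D & ~((E | D) & E)) & ~A)
= ~(D | (D | D & ~E) & ~A)   (absorption)
= ~(D | D & ~A)   (absorption)
= ~D   (absorption)

~D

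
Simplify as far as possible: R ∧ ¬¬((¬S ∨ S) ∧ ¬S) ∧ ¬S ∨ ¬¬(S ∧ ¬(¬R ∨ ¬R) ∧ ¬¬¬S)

R ∧ ¬¬((¬S ∨ S) ∧ ¬S) ∧ ¬S ∨ ¬¬(S ∧ ¬(¬R ∨ ¬R) ∧ ¬¬¬S)
= R ∧ ¬¬((¬S ∨ S) ∧ ¬S) ∧ ¬S ∨ ¬¬(S ∧ ¬¬R ∧ ¬¬¬S)   [idempotence]
= R ∧ ¬¬((¬S ∨ S) ∧ ¬S) ∧ ¬S ∨ S ∧ ¬¬R ∧ ¬¬¬S   [double negation]
= R ∧ ¬¬¬S ∧ ¬S ∨ S ∧ ¬¬R ∧ ¬¬¬S   [complement / identity]
= R ∧ ¬¬¬S ∧ ¬S ∨ S ∧ R ∧ ¬¬¬S   [double negation]
= R ∧ ¬¬¬S   [distribution]
= R ∧ ¬S   [double negation]

R ∧ ¬S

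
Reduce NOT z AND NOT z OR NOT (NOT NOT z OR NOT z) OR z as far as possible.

NOT z AND NOT z OR NOT (NOT NOT z OR NOT z) OR z
= NOT z AND NOT z OR NOT z AND z OR z   — De Morgan
= NOT z OR z   — distribution
= TRUE   — complement

TRUE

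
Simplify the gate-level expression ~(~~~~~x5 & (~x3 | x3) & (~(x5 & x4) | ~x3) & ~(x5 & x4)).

~(~~~~~x5 & (~x3 | x3) & (~(x5 & x4) | ~x3) & ~(x5 & x4))
= ~(~~~~~x5 & (~(x5 & x4) | ~x3) & ~(x5 & x4))
= ~(~~~x5 & (~(x5 & x4) | ~x3) & ~(x5 & x4))
= ~(~~~x5 & ~(x5 & x4))
= ~(~x5 & ~(x5 & x4))
= x5 | x5 & x4
= x5

x5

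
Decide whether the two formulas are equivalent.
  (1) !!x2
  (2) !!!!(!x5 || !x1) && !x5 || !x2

No

E1: !!x2
    = x2   [double negation]
E2: !!!!(!x5 || !x1) && !x5 || !x2
    = !!(!x5 || !x1) && !x5 || !x2   [double negation]
    = (!x5 || !x1) && !x5 || !x2   [double negation]
    = !x5 || !x2   [absorption]
These differ: at x1=0, x2=0, x5=0, E1 = 0 but E2 = 1.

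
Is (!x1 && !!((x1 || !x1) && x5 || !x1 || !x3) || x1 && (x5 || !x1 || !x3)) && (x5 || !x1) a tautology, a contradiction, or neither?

neither

(!x1 && !!((x1 || !x1) && x5 || !x1 || !x3) || x1 && (x5 || !x1 || !x3)) && (x5 || !x1)
= (!x1 && !!(x5 || !x1 || !x3) || x1 && (x5 || !x1 || !x3)) && (x5 || !x1)
= (!x1 && (x5 || !x1 || !x3) || x1 && (x5 || !x1 || !x3)) && (x5 || !x1)
= (x5 || !x1 || !x3) && (x5 || !x1)
= x5 || !x1
This depends on x1, x5, so it is not a constant.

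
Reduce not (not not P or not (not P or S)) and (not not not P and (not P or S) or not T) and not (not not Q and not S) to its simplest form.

not (not not P or not (not P or S)) and (not not not P and (not P or S) or not T) and not (not not Q and not S)
= not (not not P or not (not P or S)) and (not not not P and (not P or S) or not T) and (not Q or S)   (De Morgan)
= not (not not P or not (not P or S)) and (not P and (not P or S) or not T) and (not Q or S)   (double negation)
= not P and (not P or S) and (not P and (not P or S) or not T) and (not Q or S)   (De Morgan)
= not P and (not P or S) and (not Q or S)   (absorption)
= not P and (not Q or S)   (absorption)

not P and (not Q or S)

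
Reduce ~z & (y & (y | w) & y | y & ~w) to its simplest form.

~z & (y & (y | w) & y | y & ~w)
= ~z & (y & y | y & ~w)
= ~z & y & (y | ~w)
= ~z & y

~z & y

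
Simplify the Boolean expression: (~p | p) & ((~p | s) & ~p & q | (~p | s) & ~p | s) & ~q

(~p | s) & ~q

(~p | p) & ((~p | s) & ~p & q | (~p | s) & ~p | s) & ~q
= (~p | p) & ((~p | s) & ~p | s) & ~q
= ((~p | s) & ~p | s) & ~q
= (~p | s) & ~q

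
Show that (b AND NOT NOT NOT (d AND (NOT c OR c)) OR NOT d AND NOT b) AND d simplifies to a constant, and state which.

(b AND NOT NOT NOT (d AND (NOT c OR c)) OR NOT d AND NOT b) AND d
= (b AND NOT NOT NOT d OR NOT d AND NOT b) AND d   — complement / identity
= (b AND NOT d OR NOT d AND NOT b) AND d   — double negation
= NOT d AND d   — distribution
= FALSE   — complement

FALSE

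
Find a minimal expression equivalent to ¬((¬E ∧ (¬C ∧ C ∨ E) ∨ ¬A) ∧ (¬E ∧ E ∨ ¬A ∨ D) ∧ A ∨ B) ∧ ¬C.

¬B ∧ ¬C

¬((¬E ∧ (¬C ∧ C ∨ E) ∨ ¬A) ∧ (¬E ∧ E ∨ ¬A ∨ D) ∧ A ∨ B) ∧ ¬C
= ¬((¬E ∧ E ∨ ¬A) ∧ (¬E ∧ E ∨ ¬A ∨ D) ∧ A ∨ B) ∧ ¬C   [complement / identity]
= ¬((¬E ∧ E ∨ ¬A) ∧ A ∨ B) ∧ ¬C   [absorption]
= ¬(¬A ∧ A ∨ B) ∧ ¬C   [complement / identity]
= ¬B ∧ ¬C   [complement / identity]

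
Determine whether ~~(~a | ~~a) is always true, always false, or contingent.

always true

~~(~a | ~~a)
= ~a | ~~a
= ~a | a
= 1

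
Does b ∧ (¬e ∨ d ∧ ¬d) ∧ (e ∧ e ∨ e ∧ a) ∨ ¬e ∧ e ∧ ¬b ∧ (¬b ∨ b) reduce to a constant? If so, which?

b ∧ (¬e ∨ d ∧ ¬d) ∧ (e ∧ e ∨ e ∧ a) ∨ ¬e ∧ e ∧ ¬b ∧ (¬b ∨ b)
= b ∧ (¬e ∨ d ∧ ¬d) ∧ e ∧ (e ∨ a) ∨ ¬e ∧ e ∧ ¬b ∧ (¬b ∨ b)   [distribution]
= b ∧ (¬e ∨ d ∧ ¬d) ∧ e ∨ ¬e ∧ e ∧ ¬b ∧ (¬b ∨ b)   [absorption]
= b ∧ (¬e ∨ d ∧ ¬d) ∧ e ∨ ¬e ∧ e ∧ ¬b   [complement / identity]
= b ∧ ¬e ∧ e ∨ ¬e ∧ e ∧ ¬b   [complement / identity]
= ¬e ∧ e   [distribution]
= False   [complement]

yes, False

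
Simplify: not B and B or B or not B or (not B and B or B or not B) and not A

not B and B or B or not B or (not B and B or B or not B) and not A
= not B and B or B or not B   (absorption)
= B or not B   (complement / identity)
= True   (complement)

True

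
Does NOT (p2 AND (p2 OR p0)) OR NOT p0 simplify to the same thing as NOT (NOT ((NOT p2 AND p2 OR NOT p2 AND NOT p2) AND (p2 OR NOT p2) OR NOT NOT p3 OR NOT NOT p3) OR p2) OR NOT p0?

E1: NOT (p2 AND (p2 OR p0)) OR NOT p0
    = NOT p2 OR NOT p0   — absorption
E2: NOT (NOT ((NOT p2 AND p2 OR NOT p2 AND NOT p2) AND (p2 OR NOT p2) OR NOT NOT p3 OR NOT NOT p3) OR p2) OR NOT p0
    = NOT (NOT (NOT p2 AND (p2 OR NOT p2) OR NOT NOT p3 OR NOT NOT p3) OR p2) OR NOT p0   — distribution
    = NOT (NOT (NOT p2 AND (p2 OR NOT p2) OR NOT NOT p3) OR p2) OR NOT p0   — idempotence
    = NOT (NOT (NOT p2 OR NOT NOT p3) OR p2) OR NOT p0   — complement / identity
    = NOT (p2 AND NOT p3 OR p2) OR NOT p0   — De Morgan
    = NOT p2 OR NOT p0   — absorption
Both reduce to NOT p2 OR NOT p0, so they are equivalent.

Yes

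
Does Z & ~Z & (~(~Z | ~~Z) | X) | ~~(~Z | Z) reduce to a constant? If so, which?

Z & ~Z & (~(~Z | ~~Z) | X) | ~~(~Z | Z)
= Z & ~Z & (Z & ~Z | X) | ~~(~Z | Z)   (De Morgan)
= Z & ~Z | ~~(~Z | Z)   (absorption)
= Z & ~Z | ~Z | Z   (double negation)
= ~Z | Z   (complement / identity)
= 1   (complement)

yes, True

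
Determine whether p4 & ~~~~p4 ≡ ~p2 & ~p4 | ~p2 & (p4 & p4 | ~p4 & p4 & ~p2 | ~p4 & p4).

E1: p4 & ~~~~p4
    = p4 & ~~p4   (double negation)
    = p4 & p4   (double negation)
    = p4   (idempotence)
E2: ~p2 & ~p4 | ~p2 & (p4 & p4 | ~p4 & p4 & ~p2 | ~p4 & p4)
    = ~p2 & ~p4 | ~p2 & (p4 & p4 | ~p4 & p4)   (absorption)
    = ~p2 & ~p4 | ~p2 & p4   (distribution)
    = ~p2   (distribution)
These differ: at p2=0, p4=0, E1 = 0 but E2 = 1.

No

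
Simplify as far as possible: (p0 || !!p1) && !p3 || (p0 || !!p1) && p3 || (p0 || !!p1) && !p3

p0 || p1

(p0 || !!p1) && !p3 || (p0 || !!p1) && p3 || (p0 || !!p1) && !p3
= (p0 || !!p1) && !p3 || p0 || !!p1
= p0 || !!p1
= p0 || p1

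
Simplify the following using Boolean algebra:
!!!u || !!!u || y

!u || y

!!!u || !!!u || y
= !!!u || y
= !u || y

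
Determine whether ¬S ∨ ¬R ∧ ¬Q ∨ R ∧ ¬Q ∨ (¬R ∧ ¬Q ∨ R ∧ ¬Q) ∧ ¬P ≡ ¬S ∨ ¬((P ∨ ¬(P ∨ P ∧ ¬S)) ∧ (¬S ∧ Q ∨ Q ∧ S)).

Yes

E1: ¬S ∨ ¬R ∧ ¬Q ∨ R ∧ ¬Q ∨ (¬R ∧ ¬Q ∨ R ∧ ¬Q) ∧ ¬P
    = ¬S ∨ ¬R ∧ ¬Q ∨ R ∧ ¬Q
    = ¬S ∨ ¬Q
E2: ¬S ∨ ¬((P ∨ ¬(P ∨ P ∧ ¬S)) ∧ (¬S ∧ Q ∨ Q ∧ S))
    = ¬S ∨ ¬((P ∨ ¬P) ∧ (¬S ∧ Q ∨ Q ∧ S))
    = ¬S ∨ ¬(¬S ∧ Q ∨ Q ∧ S)
    = ¬S ∨ ¬Q
Both reduce to ¬S ∨ ¬Q, so they are equivalent.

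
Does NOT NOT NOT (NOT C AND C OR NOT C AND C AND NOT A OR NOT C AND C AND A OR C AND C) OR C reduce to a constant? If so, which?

NOT NOT NOT (NOT C AND C OR NOT C AND C AND NOT A OR NOT C AND C AND A OR C AND C) OR C
= NOT NOT NOT (NOT C AND C OR NOT C AND C OR C AND C) OR C
= NOT (NOT C AND C OR NOT C AND C OR C AND C) OR C
= NOT (NOT C AND C OR C) OR C
= NOT C OR C
= TRUE

yes, True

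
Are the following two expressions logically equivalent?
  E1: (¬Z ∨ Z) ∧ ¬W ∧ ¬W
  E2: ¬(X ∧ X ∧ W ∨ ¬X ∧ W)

Yes

E1: (¬Z ∨ Z) ∧ ¬W ∧ ¬W
    = ¬W ∧ ¬W   [complement / identity]
    = ¬W   [idempotence]
E2: ¬(X ∧ X ∧ W ∨ ¬X ∧ W)
    = ¬(X ∧ W ∨ ¬X ∧ W)   [idempotence]
    = ¬W   [distribution]
Both reduce to ¬W, so they are equivalent.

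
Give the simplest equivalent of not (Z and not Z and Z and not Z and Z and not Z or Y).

not Y

not (Z and not Z and Z and not Z and Z and not Z or Y)
= not (Z and not Z and Z and not Z or Y)   [idempotence]
= not (Z and not Z or Y)   [idempotence]
= not Y   [complement / identity]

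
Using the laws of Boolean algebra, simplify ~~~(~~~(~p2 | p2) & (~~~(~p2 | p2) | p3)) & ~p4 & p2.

~~~(~~~(~p2 | p2) & (~~~(~p2 | p2) | p3)) & ~p4 & p2
= ~~~~~~(~p2 | p2) & ~p4 & p2   [absorption]
= ~~~~(~p2 | p2) & ~p4 & p2   [double negation]
= ~~(~p2 | p2) & ~p4 & p2   [double negation]
= (~p2 | p2) & ~p4 & p2   [double negation]
= ~p4 & p2   [complement / identity]

~p4 & p2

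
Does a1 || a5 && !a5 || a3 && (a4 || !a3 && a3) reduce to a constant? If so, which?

a1 || a5 && !a5 || a3 && (a4 || !a3 && a3)
= a1 || a5 && !a5 || a3 && a4   (complement / identity)
= a1 || a3 && a4   (complement / identity)
This depends on a1, a3, a4, so it is not a constant.

no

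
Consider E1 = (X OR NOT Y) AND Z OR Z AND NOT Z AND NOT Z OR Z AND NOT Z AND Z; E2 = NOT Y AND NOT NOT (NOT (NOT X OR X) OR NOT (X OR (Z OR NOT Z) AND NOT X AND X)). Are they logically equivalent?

E1: (X OR NOT Y) AND Z OR Z AND NOT Z AND NOT Z OR Z AND NOT Z AND Z
    = (X OR NOT Y) AND Z OR Z AND NOT Z
    = (X OR NOT Y) AND Z
E2: NOT Y AND NOT NOT (NOT (NOT X OR X) OR NOT (X OR (Z OR NOT Z) AND NOT X AND X))
    = NOT Y AND NOT ((NOT X OR X) AND (X OR (Z OR NOT Z) AND NOT X AND X))
    = NOT Y AND NOT ((NOT X OR X) AND (X OR NOT X AND X))
    = NOT Y AND NOT (X OR NOT X AND X)
    = NOT Y AND NOT X
These differ: at X=1, Y=0, Z=1, E1 = 1 but E2 = 0.

No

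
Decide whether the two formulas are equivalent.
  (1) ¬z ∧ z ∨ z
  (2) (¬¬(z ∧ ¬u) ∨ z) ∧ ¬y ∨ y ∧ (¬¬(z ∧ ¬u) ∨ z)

Yes

E1: ¬z ∧ z ∨ z
    = z   — complement / identity
E2: (¬¬(z ∧ ¬u) ∨ z) ∧ ¬y ∨ y ∧ (¬¬(z ∧ ¬u) ∨ z)
    = ¬¬(z ∧ ¬u) ∨ z   — distribution
    = z ∧ ¬u ∨ z   — double negation
    = z   — absorption
Both reduce to z, so they are equivalent.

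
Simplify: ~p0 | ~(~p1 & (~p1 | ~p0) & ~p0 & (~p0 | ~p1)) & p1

~p0 | p1

~p0 | ~(~p1 & (~p1 | ~p0) & ~p0 & (~p0 | ~p1)) & p1
= ~p0 | ~(~p1 & ~p0 & (~p0 | ~p1)) & p1   [absorption]
= ~p0 | ~(~p1 & ~p0) & p1   [absorption]
= ~p0 | (p1 | p0) & p1   [De Morgan]
= ~p0 | p1   [absorption]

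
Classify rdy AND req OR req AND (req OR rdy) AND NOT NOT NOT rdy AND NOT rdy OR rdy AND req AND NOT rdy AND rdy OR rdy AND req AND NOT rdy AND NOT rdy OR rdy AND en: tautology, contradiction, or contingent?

rdy AND req OR req AND (req OR rdy) AND NOT NOT NOT rdy AND NOT rdy OR rdy AND req AND NOT rdy AND rdy OR rdy AND req AND NOT rdy AND NOT rdy OR rdy AND en
= rdy AND req OR req AND (req OR rdy) AND NOT NOT NOT rdy AND NOT rdy OR rdy AND req AND NOT rdy OR rdy AND en
= rdy AND req OR req AND NOT NOT NOT rdy AND NOT rdy OR rdy AND req AND NOT rdy OR rdy AND en
= rdy AND req OR req AND NOT rdy AND NOT rdy OR rdy AND req AND NOT rdy OR rdy AND en
= rdy AND req OR req AND NOT rdy OR rdy AND en
= req OR rdy AND en
This depends on en, rdy, req, so it is not a constant.

contingent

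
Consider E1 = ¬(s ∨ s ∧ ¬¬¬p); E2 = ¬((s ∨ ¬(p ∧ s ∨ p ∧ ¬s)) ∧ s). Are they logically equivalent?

E1: ¬(s ∨ s ∧ ¬¬¬p)
    = ¬(s ∨ s ∧ ¬p)   (double negation)
    = ¬s   (absorption)
E2: ¬((s ∨ ¬(p ∧ s ∨ p ∧ ¬s)) ∧ s)
    = ¬((s ∨ ¬p) ∧ s)   (distribution)
    = ¬s   (absorption)
Both reduce to ¬s, so they are equivalent.

Yes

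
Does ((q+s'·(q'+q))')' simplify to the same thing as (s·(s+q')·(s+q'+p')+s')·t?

No

E1: ((q+s'·(q'+q))')'
    = ((q+s')')'   (complement / identity)
    = q+s'   (double negation)
E2: (s·(s+q')·(s+q'+p')+s')·t
    = (s·(s+q')+s')·t   (absorption)
    = (s+s')·t   (absorption)
    = t   (complement / identity)
These differ: at p=1, q=0, s=0, t=0, E1 = 1 but E2 = 0.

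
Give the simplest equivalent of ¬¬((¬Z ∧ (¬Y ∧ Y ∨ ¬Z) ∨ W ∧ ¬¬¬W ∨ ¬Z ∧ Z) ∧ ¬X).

¬¬((¬Z ∧ (¬Y ∧ Y ∨ ¬Z) ∨ W ∧ ¬¬¬W ∨ ¬Z ∧ Z) ∧ ¬X)
= ¬¬((¬Z ∧ (¬Y ∧ Y ∨ ¬Z) ∨ W ∧ ¬W ∨ ¬Z ∧ Z) ∧ ¬X)
= ¬¬((¬Z ∧ ¬Z ∨ W ∧ ¬W ∨ ¬Z ∧ Z) ∧ ¬X)
= (¬Z ∧ ¬Z ∨ W ∧ ¬W ∨ ¬Z ∧ Z) ∧ ¬X
= (¬Z ∧ ¬Z ∨ ¬Z ∧ Z) ∧ ¬X
= ¬Z ∧ ¬X

¬Z ∧ ¬X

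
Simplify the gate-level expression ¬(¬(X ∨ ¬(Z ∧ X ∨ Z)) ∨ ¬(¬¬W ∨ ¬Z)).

¬(¬(X ∨ ¬(Z ∧ X ∨ Z)) ∨ ¬(¬¬W ∨ ¬Z))
= (X ∨ ¬(Z ∧ X ∨ Z)) ∧ (¬¬W ∨ ¬Z)
= (X ∨ ¬(Z ∧ X ∨ Z)) ∧ (W ∨ ¬Z)
= (X ∨ ¬Z) ∧ (W ∨ ¬Z)
= X ∧ W ∨ ¬Z

X ∧ W ∨ ¬Z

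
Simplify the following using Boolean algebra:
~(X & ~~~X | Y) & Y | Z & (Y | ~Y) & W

Z & W

~(X & ~~~X | Y) & Y | Z & (Y | ~Y) & W
= ~(X & ~~~X | Y) & Y | Z & W   [complement / identity]
= ~(X & ~X | Y) & Y | Z & W   [double negation]
= ~Y & Y | Z & W   [complement / identity]
= Z & W   [complement / identity]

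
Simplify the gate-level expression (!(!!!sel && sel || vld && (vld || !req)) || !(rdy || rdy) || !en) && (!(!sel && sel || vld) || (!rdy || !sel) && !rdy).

(!(!!!sel && sel || vld && (vld || !req)) || !(rdy || rdy) || !en) && (!(!sel && sel || vld) || (!rdy || !sel) && !rdy)
= (!(!!!sel && sel || vld && (vld || !req)) || !rdy || !en) && (!(!sel && sel || vld) || (!rdy || !sel) && !rdy)   (idempotence)
= (!(!sel && sel || vld && (vld || !req)) || !rdy || !en) && (!(!sel && sel || vld) || (!rdy || !sel) && !rdy)   (double negation)
= (!(!sel && sel || vld && (vld || !req)) || !rdy || !en) && (!(!sel && sel || vld) || !rdy)   (absorption)
= (!(!sel && sel || vld) || !rdy || !en) && (!(!sel && sel || vld) || !rdy)   (absorption)
= !(!sel && sel || vld) || !rdy   (absorption)
= !vld || !rdy   (complement / identity)

!vld || !rdy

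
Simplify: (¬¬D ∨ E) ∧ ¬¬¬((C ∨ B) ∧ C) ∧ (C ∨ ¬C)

(¬¬D ∨ E) ∧ ¬¬¬((C ∨ B) ∧ C) ∧ (C ∨ ¬C)
= (¬¬D ∨ E) ∧ ¬¬¬((C ∨ B) ∧ C)   [complement / identity]
= (¬¬D ∨ E) ∧ ¬¬¬C   [absorption]
= (D ∨ E) ∧ ¬¬¬C   [double negation]
= (D ∨ E) ∧ ¬C   [double negation]

(D ∨ E) ∧ ¬C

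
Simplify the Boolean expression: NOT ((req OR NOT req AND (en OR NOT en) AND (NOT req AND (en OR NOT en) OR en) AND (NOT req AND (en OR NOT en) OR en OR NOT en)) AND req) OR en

NOT req OR en

NOT ((req OR NOT req AND (en OR NOT en) AND (NOT req AND (en OR NOT en) OR en) AND (NOT req AND (en OR NOT en) OR en OR NOT en)) AND req) OR en
= NOT ((req OR NOT req AND (en OR NOT en) AND (NOT req AND (en OR NOT en) OR en)) AND req) OR en   — absorption
= NOT ((req OR NOT req AND (en OR NOT en)) AND req) OR en   — absorption
= NOT ((req OR NOT req) AND req) OR en   — complement / identity
= NOT req OR en   — complement / identity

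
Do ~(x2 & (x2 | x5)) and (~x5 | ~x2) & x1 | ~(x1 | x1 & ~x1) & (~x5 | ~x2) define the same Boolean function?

E1: ~(x2 & (x2 | x5))
    = ~x2   (absorption)
E2: (~x5 | ~x2) & x1 | ~(x1 | x1 & ~x1) & (~x5 | ~x2)
    = (~x5 | ~x2) & x1 | ~x1 & (~x5 | ~x2)   (complement / identity)
    = ~x5 | ~x2   (distribution)
These differ: at x1=0, x2=1, x5=0, E1 = 0 but E2 = 1.

No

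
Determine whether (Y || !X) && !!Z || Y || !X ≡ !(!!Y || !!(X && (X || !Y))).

No

E1: (Y || !X) && !!Z || Y || !X
    = (Y || !X) && Z || Y || !X
    = Y || !X
E2: !(!!Y || !!(X && (X || !Y)))
    = !Y && !(X && (X || !Y))
    = !Y && !X
These differ: at X=0, Y=1, Z=0, E1 = 1 but E2 = 0.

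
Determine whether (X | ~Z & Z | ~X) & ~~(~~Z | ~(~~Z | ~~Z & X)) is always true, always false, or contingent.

(X | ~Z & Z | ~X) & ~~(~~Z | ~(~~Z | ~~Z & X))
= (X | ~Z & Z | ~X) & ~(~Z & (~~Z | ~~Z & X))   — De Morgan
= (X | ~X) & ~(~Z & (~~Z | ~~Z & X))   — complement / identity
= (X | ~X) & ~(~Z & ~~Z)   — absorption
= ~(~Z & ~~Z)   — complement / identity
= Z | ~Z   — De Morgan
= 1   — complement

always true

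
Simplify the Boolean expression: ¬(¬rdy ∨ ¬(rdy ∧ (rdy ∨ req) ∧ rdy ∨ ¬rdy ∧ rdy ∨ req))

rdy

¬(¬rdy ∨ ¬(rdy ∧ (rdy ∨ req) ∧ rdy ∨ ¬rdy ∧ rdy ∨ req))
= ¬(¬rdy ∨ ¬(rdy ∧ rdy ∨ ¬rdy ∧ rdy ∨ req))   (absorption)
= ¬(¬rdy ∨ ¬(rdy ∨ req))   (distribution)
= rdy ∧ (rdy ∨ req)   (De Morgan)
= rdy   (absorption)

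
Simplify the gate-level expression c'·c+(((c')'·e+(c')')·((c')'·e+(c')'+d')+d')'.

c'·d

c'·c+(((c')'·e+(c')')·((c')'·e+(c')'+d')+d')'
= (((c')'·e+(c')')·((c')'·e+(c')'+d')+d')'   (complement / identity)
= ((c')'·e+(c')'+d')'   (absorption)
= ((c')'+d')'   (absorption)
= c'·d   (De Morgan)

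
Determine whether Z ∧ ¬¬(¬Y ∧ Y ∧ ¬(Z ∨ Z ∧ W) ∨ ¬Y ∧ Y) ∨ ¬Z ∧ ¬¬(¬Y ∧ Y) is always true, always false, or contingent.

Z ∧ ¬¬(¬Y ∧ Y ∧ ¬(Z ∨ Z ∧ W) ∨ ¬Y ∧ Y) ∨ ¬Z ∧ ¬¬(¬Y ∧ Y)
= Z ∧ ¬¬(¬Y ∧ Y ∧ ¬Z ∨ ¬Y ∧ Y) ∨ ¬Z ∧ ¬¬(¬Y ∧ Y)   (absorption)
= Z ∧ ¬¬(¬Y ∧ Y) ∨ ¬Z ∧ ¬¬(¬Y ∧ Y)   (absorption)
= ¬¬(¬Y ∧ Y)   (distribution)
= ¬Y ∧ Y   (double negation)
= False   (complement)

always false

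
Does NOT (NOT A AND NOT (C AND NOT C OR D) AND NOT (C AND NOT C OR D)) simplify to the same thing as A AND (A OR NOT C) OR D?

E1: NOT (NOT A AND NOT (C AND NOT C OR D) AND NOT (C AND NOT C OR D))
    = NOT (NOT A AND NOT (C AND NOT C OR D))   — idempotence
    = NOT (NOT A AND NOT D)   — complement / identity
    = A OR D   — De Morgan
E2: A AND (A OR NOT C) OR D
    = A OR D   — absorption
Both reduce to A OR D, so they are equivalent.

Yes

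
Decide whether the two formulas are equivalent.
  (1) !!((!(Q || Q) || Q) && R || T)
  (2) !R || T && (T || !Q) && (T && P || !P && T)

E1: !!((!(Q || Q) || Q) && R || T)
    = !!((!Q || Q) && R || T)   (idempotence)
    = !!(R || T)   (complement / identity)
    = R || T   (double negation)
E2: !R || T && (T || !Q) && (T && P || !P && T)
    = !R || T && (T && P || !P && T)   (absorption)
    = !R || T && T   (distribution)
    = !R || T   (idempotence)
These differ: at P=0, Q=1, R=0, T=0, E1 = 0 but E2 = 1.

No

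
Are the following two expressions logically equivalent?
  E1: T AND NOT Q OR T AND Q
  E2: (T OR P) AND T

Yes

E1: T AND NOT Q OR T AND Q
    = T   [distribution]
E2: (T OR P) AND T
    = T   [absorption]
Both reduce to T, so they are equivalent.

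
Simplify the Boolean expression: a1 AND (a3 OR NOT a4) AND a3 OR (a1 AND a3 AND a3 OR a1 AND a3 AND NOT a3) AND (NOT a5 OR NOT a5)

a1 AND a3

a1 AND (a3 OR NOT a4) AND a3 OR (a1 AND a3 AND a3 OR a1 AND a3 AND NOT a3) AND (NOT a5 OR NOT a5)
= a1 AND a3 OR (a1 AND a3 AND a3 OR a1 AND a3 AND NOT a3) AND (NOT a5 OR NOT a5)   (absorption)
= a1 AND a3 OR a1 AND a3 AND (NOT a5 OR NOT a5)   (distribution)
= a1 AND a3 OR a1 AND a3 AND NOT a5   (idempotence)
= a1 AND a3   (absorption)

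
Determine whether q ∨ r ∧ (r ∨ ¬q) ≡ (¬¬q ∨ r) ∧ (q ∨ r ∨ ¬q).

Yes

E1: q ∨ r ∧ (r ∨ ¬q)
    = q ∨ r
E2: (¬¬q ∨ r) ∧ (q ∨ r ∨ ¬q)
    = (q ∨ r) ∧ (q ∨ r ∨ ¬q)
    = q ∨ r
Both reduce to q ∨ r, so they are equivalent.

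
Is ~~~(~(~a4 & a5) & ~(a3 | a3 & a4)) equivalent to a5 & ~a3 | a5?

E1: ~~~(~(~a4 & a5) & ~(a3 | a3 & a4))
    = ~~~(~(~a4 & a5) & ~a3)   (absorption)
    = ~(~(~a4 & a5) & ~a3)   (double negation)
    = ~a4 & a5 | a3   (De Morgan)
E2: a5 & ~a3 | a5
    = a5   (absorption)
These differ: at a3=1, a4=0, a5=0, E1 = 1 but E2 = 0.

No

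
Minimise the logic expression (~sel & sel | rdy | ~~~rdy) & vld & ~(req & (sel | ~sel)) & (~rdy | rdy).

vld & ~req

(~sel & sel | rdy | ~~~rdy) & vld & ~(req & (sel | ~sel)) & (~rdy | rdy)
= (~sel & sel | rdy | ~~~rdy) & vld & ~(req & (sel | ~sel))   [complement / identity]
= (rdy | ~~~rdy) & vld & ~(req & (sel | ~sel))   [complement / identity]
= (rdy | ~rdy) & vld & ~(req & (sel | ~sel))   [double negation]
= vld & ~(req & (sel | ~sel))   [complement / identity]
= vld & ~req   [complement / identity]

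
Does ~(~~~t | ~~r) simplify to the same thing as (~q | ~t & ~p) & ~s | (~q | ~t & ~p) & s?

E1: ~(~~~t | ~~r)
    = ~(~t | ~~r)   — double negation
    = t & ~r   — De Morgan
E2: (~q | ~t & ~p) & ~s | (~q | ~t & ~p) & s
    = ~q | ~t & ~p   — distribution
These differ: at p=0, q=0, r=0, s=0, t=0, E1 = 0 but E2 = 1.

No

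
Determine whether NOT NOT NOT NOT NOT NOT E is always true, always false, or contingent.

contingent

NOT NOT NOT NOT NOT NOT E
= NOT NOT NOT NOT E
= NOT NOT E
= E
This depends on E, so it is not a constant.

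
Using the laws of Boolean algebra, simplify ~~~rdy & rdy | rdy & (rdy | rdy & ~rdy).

~~~rdy & rdy | rdy & (rdy | rdy & ~rdy)
= ~~~rdy & rdy | rdy & rdy   (complement / identity)
= ~rdy & rdy | rdy & rdy   (double negation)
= rdy & rdy   (complement / identity)
= rdy   (idempotence)

rdy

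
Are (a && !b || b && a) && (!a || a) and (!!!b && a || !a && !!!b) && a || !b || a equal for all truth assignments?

No

E1: (a && !b || b && a) && (!a || a)
    = a && (!a || a)
    = a
E2: (!!!b && a || !a && !!!b) && a || !b || a
    = !!!b && a || !b || a
    = !b && a || !b || a
    = !b || a
These differ: at a=0, b=0, E1 = 0 but E2 = 1.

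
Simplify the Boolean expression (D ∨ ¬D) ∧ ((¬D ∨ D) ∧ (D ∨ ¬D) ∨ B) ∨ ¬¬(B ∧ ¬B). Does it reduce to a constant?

(D ∨ ¬D) ∧ ((¬D ∨ D) ∧ (D ∨ ¬D) ∨ B) ∨ ¬¬(B ∧ ¬B)
= (D ∨ ¬D) ∧ (D ∨ ¬D ∨ B) ∨ ¬¬(B ∧ ¬B)   — complement / identity
= (D ∨ ¬D) ∧ (D ∨ ¬D ∨ B) ∨ B ∧ ¬B   — double negation
= (D ∨ ¬D) ∧ (D ∨ ¬D ∨ B)   — complement / identity
= D ∨ ¬D   — absorption
= True   — complement

True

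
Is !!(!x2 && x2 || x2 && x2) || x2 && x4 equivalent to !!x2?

E1: !!(!x2 && x2 || x2 && x2) || x2 && x4
    = !!x2 || x2 && x4   (distribution)
    = x2 || x2 && x4   (double negation)
    = x2   (absorption)
E2: !!x2
    = x2   (double negation)
Both reduce to x2, so they are equivalent.

Yes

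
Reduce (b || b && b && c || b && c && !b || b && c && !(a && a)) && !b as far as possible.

false

(b || b && b && c || b && c && !b || b && c && !(a && a)) && !b
= (b || b && b && c || b && c && !b || b && c && !a) && !b
= (b || b && c || b && c && !a) && !b
= (b || b && c) && !b
= b && !b
= false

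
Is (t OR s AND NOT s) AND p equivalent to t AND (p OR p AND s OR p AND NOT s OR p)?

Yes

E1: (t OR s AND NOT s) AND p
    = t AND p
E2: t AND (p OR p AND s OR p AND NOT s OR p)
    = t AND (p OR p AND NOT s OR p)
    = t AND (p OR p)
    = t AND p
Both reduce to t AND p, so they are equivalent.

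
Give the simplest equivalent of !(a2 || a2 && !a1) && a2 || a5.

!(a2 || a2 && !a1) && a2 || a5
= !a2 && a2 || a5   [absorption]
= a5   [complement / identity]

a5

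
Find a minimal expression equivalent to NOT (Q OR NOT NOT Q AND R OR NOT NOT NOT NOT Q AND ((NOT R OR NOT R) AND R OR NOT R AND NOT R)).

NOT Q

NOT (Q OR NOT NOT Q AND R OR NOT NOT NOT NOT Q AND ((NOT R OR NOT R) AND R OR NOT R AND NOT R))
= NOT (Q OR NOT NOT Q AND R OR NOT NOT NOT NOT Q AND (NOT R AND R OR NOT R AND NOT R))   (idempotence)
= NOT (Q OR NOT NOT Q AND R OR NOT NOT Q AND (NOT R AND R OR NOT R AND NOT R))   (double negation)
= NOT (Q OR NOT NOT Q AND R OR NOT NOT Q AND NOT R)   (distribution)
= NOT (Q OR NOT NOT Q)   (distribution)
= NOT (Q OR Q)   (double negation)
= NOT Q   (idempotence)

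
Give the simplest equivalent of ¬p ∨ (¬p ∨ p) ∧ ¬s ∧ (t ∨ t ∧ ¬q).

¬p ∨ ¬s ∧ t

¬p ∨ (¬p ∨ p) ∧ ¬s ∧ (t ∨ t ∧ ¬q)
= ¬p ∨ (¬p ∨ p) ∧ ¬s ∧ t
= ¬p ∨ ¬s ∧ t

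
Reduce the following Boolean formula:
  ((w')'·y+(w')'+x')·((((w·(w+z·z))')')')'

((w')'·y+(w')'+x')·((((w·(w+z·z))')')')'
= ((w')'·y+(w')'+x')·((((w·(w+z))')')')'   [idempotence]
= ((w')'·y+(w')'+x')·((w·(w+z))')'   [double negation]
= ((w')'·y+(w')'+x')·(w')'   [absorption]
= ((w')'+x')·(w')'   [absorption]
= (w')'   [absorption]
= w   [double negation]

w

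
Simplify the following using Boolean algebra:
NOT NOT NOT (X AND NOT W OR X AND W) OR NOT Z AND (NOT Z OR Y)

NOT NOT NOT (X AND NOT W OR X AND W) OR NOT Z AND (NOT Z OR Y)
= NOT NOT NOT (X AND NOT W OR X AND W) OR NOT Z   (absorption)
= NOT (X AND NOT W OR X AND W) OR NOT Z   (double negation)
= NOT X OR NOT Z   (distribution)

NOT X OR NOT Z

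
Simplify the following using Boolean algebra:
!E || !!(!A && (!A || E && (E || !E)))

!E || !!(!A && (!A || E && (E || !E)))
= !E || !!(!A && (!A || E))   [complement / identity]
= !E || !A && (!A || E)   [double negation]
= !E || !A   [absorption]

!E || !A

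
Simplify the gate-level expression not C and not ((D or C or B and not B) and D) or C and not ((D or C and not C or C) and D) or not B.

not D or not B

not C and not ((D or C or B and not B) and D) or C and not ((D or C and not C or C) and D) or not B
= not C and not ((D or C) and D) or C and not ((D or C and not C or C) and D) or not B   — complement / identity
= not C and not ((D or C) and D) or C and not ((D or C) and D) or not B   — complement / identity
= not ((D or C) and D) or not B   — distribution
= not D or not B   — absorption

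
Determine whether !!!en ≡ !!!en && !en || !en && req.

E1: !!!en
    = !en   — double negation
E2: !!!en && !en || !en && req
    = !en && !en || !en && req   — double negation
    = !en || !en && req   — idempotence
    = !en   — absorption
Both reduce to !en, so they are equivalent.

Yes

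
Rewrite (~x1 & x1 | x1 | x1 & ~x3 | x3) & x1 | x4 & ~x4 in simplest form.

(~x1 & x1 | x1 | x1 & ~x3 | x3) & x1 | x4 & ~x4
= (x1 | x1 & ~x3 | x3) & x1 | x4 & ~x4   [complement / identity]
= (x1 | x1 & ~x3 | x3) & x1   [complement / identity]
= (x1 | x3) & x1   [absorption]
= x1   [absorption]

x1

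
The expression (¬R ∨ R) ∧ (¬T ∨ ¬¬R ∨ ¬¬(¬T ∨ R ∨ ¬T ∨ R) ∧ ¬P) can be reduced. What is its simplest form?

(¬R ∨ R) ∧ (¬T ∨ ¬¬R ∨ ¬¬(¬T ∨ R ∨ ¬T ∨ R) ∧ ¬P)
= (¬R ∨ R) ∧ (¬T ∨ R ∨ ¬¬(¬T ∨ R ∨ ¬T ∨ R) ∧ ¬P)   [double negation]
= ¬T ∨ R ∨ ¬¬(¬T ∨ R ∨ ¬T ∨ R) ∧ ¬P   [complement / identity]
= ¬T ∨ R ∨ ¬¬(¬T ∨ R) ∧ ¬P   [idempotence]
= ¬T ∨ R ∨ (¬T ∨ R) ∧ ¬P   [double negation]
= ¬T ∨ R   [absorption]

¬T ∨ R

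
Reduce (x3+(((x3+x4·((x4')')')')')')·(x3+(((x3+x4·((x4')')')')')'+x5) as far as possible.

1

(x3+(((x3+x4·((x4')')')')')')·(x3+(((x3+x4·((x4')')')')')'+x5)
= x3+(((x3+x4·((x4')')')')')'   — absorption
= x3+(((x3+x4·x4')')')'   — double negation
= x3+(x3+x4·x4')'   — double negation
= x3+x3'   — complement / identity
= 1   — complement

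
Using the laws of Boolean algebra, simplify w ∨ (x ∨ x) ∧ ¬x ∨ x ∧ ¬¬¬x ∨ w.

w ∨ (x ∨ x) ∧ ¬x ∨ x ∧ ¬¬¬x ∨ w
= w ∨ (x ∨ x) ∧ ¬x ∨ x ∧ ¬x ∨ w   [double negation]
= w ∨ x ∧ ¬x ∨ x ∧ ¬x ∨ w   [idempotence]
= w ∨ x ∧ ¬x ∨ w   [idempotence]
= w ∨ w   [complement / identity]
= w   [idempotence]

w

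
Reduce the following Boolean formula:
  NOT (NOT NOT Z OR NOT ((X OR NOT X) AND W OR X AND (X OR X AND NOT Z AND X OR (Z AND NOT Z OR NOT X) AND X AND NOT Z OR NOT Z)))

NOT Z AND (W OR X)

NOT (NOT NOT Z OR NOT ((X OR NOT X) AND W OR X AND (X OR X AND NOT Z AND X OR (Z AND NOT Z OR NOT X) AND X AND NOT Z OR NOT Z)))
= NOT Z AND ((X OR NOT X) AND W OR X AND (X OR X AND NOT Z AND X OR (Z AND NOT Z OR NOT X) AND X AND NOT Z OR NOT Z))
= NOT Z AND ((X OR NOT X) AND W OR X AND (X OR X AND NOT Z AND X OR NOT X AND X AND NOT Z OR NOT Z))
= NOT Z AND ((X OR NOT X) AND W OR X AND (X OR X AND NOT Z OR NOT Z))
= NOT Z AND (W OR X AND (X OR X AND NOT Z OR NOT Z))
= NOT Z AND (W OR X AND (X OR NOT Z))
= NOT Z AND (W OR X)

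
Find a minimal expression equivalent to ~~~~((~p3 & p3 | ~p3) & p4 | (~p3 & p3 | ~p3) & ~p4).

~p3

~~~~((~p3 & p3 | ~p3) & p4 | (~p3 & p3 | ~p3) & ~p4)
= ~~~~(~p3 & p3 | ~p3)
= ~~(~p3 & p3 | ~p3)
= ~~~p3
= ~p3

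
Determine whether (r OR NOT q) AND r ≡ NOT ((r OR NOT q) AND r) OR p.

No

E1: (r OR NOT q) AND r
    = r   — absorption
E2: NOT ((r OR NOT q) AND r) OR p
    = NOT r OR p   — absorption
These differ: at p=1, q=1, r=0, E1 = 0 but E2 = 1.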